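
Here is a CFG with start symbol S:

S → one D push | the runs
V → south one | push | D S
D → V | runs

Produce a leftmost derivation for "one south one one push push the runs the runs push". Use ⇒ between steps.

S ⇒ one D push   [S → one D push]
one D push ⇒ one V push   [D → V]
one V push ⇒ one D S push   [V → D S]
one D S push ⇒ one V S push   [D → V]
one V S push ⇒ one D S S push   [V → D S]
one D S S push ⇒ one V S S push   [D → V]
one V S S push ⇒ one D S S S push   [V → D S]
one D S S S push ⇒ one V S S S push   [D → V]
one V S S S push ⇒ one south one S S S push   [V → south one]
one south one S S S push ⇒ one south one one D push S S push   [S → one D push]
one south one one D push S S push ⇒ one south one one V push S S push   [D → V]
one south one one V push S S push ⇒ one south one one push push S S push   [V → push]
one south one one push push S S push ⇒ one south one one push push the runs S push   [S → the runs]
one south one one push push the runs S push ⇒ one south one one push push the runs the runs push   [S → the runs]

S ⇒ one D push ⇒ one V push ⇒ one D S push ⇒ one V S push ⇒ one D S S push ⇒ one V S S push ⇒ one D S S S push ⇒ one V S S S push ⇒ one south one S S S push ⇒ one south one one D push S S push ⇒ one south one one V push S S push ⇒ one south one one push push S S push ⇒ one south one one push push the runs S push ⇒ one south one one push push the runs the runs push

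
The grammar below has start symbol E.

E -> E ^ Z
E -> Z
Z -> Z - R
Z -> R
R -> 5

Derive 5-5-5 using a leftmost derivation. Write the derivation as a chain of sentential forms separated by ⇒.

E⇒Z⇒Z-R⇒Z-R-R⇒R-R-R⇒5-R-R⇒5-5-R⇒5-5-5

E ⇒ Z   [E -> Z]
Z ⇒ Z-R   [Z -> Z - R]
Z-R ⇒ Z-R-R   [Z -> Z - R]
Z-R-R ⇒ R-R-R   [Z -> R]
R-R-R ⇒ 5-R-R   [R -> 5]
5-R-R ⇒ 5-5-R   [R -> 5]
5-5-R ⇒ 5-5-5   [R -> 5]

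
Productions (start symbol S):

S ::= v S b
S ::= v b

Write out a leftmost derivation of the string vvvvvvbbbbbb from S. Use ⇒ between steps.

S⇒vSb⇒vvSbb⇒vvvSbbb⇒vvvvSbbbb⇒vvvvvSbbbbb⇒vvvvvvbbbbbb

S ⇒ vSb   [S ::= v S b]
vSb ⇒ vvSbb   [S ::= v S b]
vvSbb ⇒ vvvSbbb   [S ::= v S b]
vvvSbbb ⇒ vvvvSbbbb   [S ::= v S b]
vvvvSbbbb ⇒ vvvvvSbbbbb   [S ::= v S b]
vvvvvSbbbbb ⇒ vvvvvvbbbbbb   [S ::= v b]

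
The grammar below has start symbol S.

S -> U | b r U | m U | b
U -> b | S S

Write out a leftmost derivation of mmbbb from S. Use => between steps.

S => mU   [S -> m U]
mU => mSS   [U -> S S]
mSS => mUS   [S -> U]
mUS => mSSS   [U -> S S]
mSSS => mmUSS   [S -> m U]
mmUSS => mmbSS   [U -> b]
mmbSS => mmbbS   [S -> b]
mmbbS => mmbbb   [S -> b]

S => mU => mSS => mUS => mSSS => mmUSS => mmbSS => mmbbS => mmbbb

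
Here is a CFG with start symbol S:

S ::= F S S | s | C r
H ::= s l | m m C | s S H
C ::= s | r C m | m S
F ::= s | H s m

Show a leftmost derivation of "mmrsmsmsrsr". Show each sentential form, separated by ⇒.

S⇒FSS⇒HsmSS⇒mmCsmSS⇒mmrCmsmSS⇒mmrsmsmSS⇒mmrsmsmCrS⇒mmrsmsmsrS⇒mmrsmsmsrCr⇒mmrsmsmsrsr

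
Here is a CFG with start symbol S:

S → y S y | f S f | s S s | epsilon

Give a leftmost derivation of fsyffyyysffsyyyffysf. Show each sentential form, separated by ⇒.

S⇒fSf⇒fsSsf⇒fsySysf⇒fsyfSfysf⇒fsyffSffysf⇒fsyffySyffysf⇒fsyffyySyyffysf⇒fsyffyyySyyyffysf⇒fsyffyyysSsyyyffysf⇒fsyffyyysfSfsyyyffysf⇒fsyffyyysffsyyyffysf

S ⇒ fSf   [S → f S f]
fSf ⇒ fsSsf   [S → s S s]
fsSsf ⇒ fsySysf   [S → y S y]
fsySysf ⇒ fsyfSfysf   [S → f S f]
fsyfSfysf ⇒ fsyffSffysf   [S → f S f]
fsyffSffysf ⇒ fsyffySyffysf   [S → y S y]
fsyffySyffysf ⇒ fsyffyySyyffysf   [S → y S y]
fsyffyySyyffysf ⇒ fsyffyyySyyyffysf   [S → y S y]
fsyffyyySyyyffysf ⇒ fsyffyyysSsyyyffysf   [S → s S s]
fsyffyyysSsyyyffysf ⇒ fsyffyyysfSfsyyyffysf   [S → f S f]
fsyffyyysfSfsyyyffysf ⇒ fsyffyyysffsyyyffysf   [S → epsilon]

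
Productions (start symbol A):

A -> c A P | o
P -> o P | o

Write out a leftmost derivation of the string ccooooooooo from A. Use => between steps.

A => cAP => ccAPP => ccoPP => ccooPP => ccoooPP => ccooooPP => ccoooooPP => ccooooooP => ccoooooooP => ccooooooooP => ccooooooooo

A => cAP   [A -> c A P]
cAP => ccAPP   [A -> c A P]
ccAPP => ccoPP   [A -> o]
ccoPP => ccooPP   [P -> o P]
ccooPP => ccoooPP   [P -> o P]
ccoooPP => ccooooPP   [P -> o P]
ccooooPP => ccoooooPP   [P -> o P]
ccoooooPP => ccooooooP   [P -> o]
ccooooooP => ccoooooooP   [P -> o P]
ccoooooooP => ccooooooooP   [P -> o P]
ccooooooooP => ccooooooooo   [P -> o]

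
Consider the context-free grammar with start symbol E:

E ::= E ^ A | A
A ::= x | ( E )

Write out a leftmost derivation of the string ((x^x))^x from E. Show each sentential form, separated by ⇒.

E⇒E^A⇒A^A⇒(E)^A⇒(A)^A⇒((E))^A⇒((E^A))^A⇒((A^A))^A⇒((x^A))^A⇒((x^x))^A⇒((x^x))^x

E ⇒ E^A   [E ::= E ^ A]
E^A ⇒ A^A   [E ::= A]
A^A ⇒ (E)^A   [A ::= ( E )]
(E)^A ⇒ (A)^A   [E ::= A]
(A)^A ⇒ ((E))^A   [A ::= ( E )]
((E))^A ⇒ ((E^A))^A   [E ::= E ^ A]
((E^A))^A ⇒ ((A^A))^A   [E ::= A]
((A^A))^A ⇒ ((x^A))^A   [A ::= x]
((x^A))^A ⇒ ((x^x))^A   [A ::= x]
((x^x))^A ⇒ ((x^x))^x   [A ::= x]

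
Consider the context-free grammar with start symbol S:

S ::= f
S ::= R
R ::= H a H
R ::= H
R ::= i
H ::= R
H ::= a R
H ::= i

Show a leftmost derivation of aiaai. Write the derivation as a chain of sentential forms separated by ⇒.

S ⇒ R   [S ::= R]
R ⇒ HaH   [R ::= H a H]
HaH ⇒ aRaH   [H ::= a R]
aRaH ⇒ aiaH   [R ::= i]
aiaH ⇒ aiaaR   [H ::= a R]
aiaaR ⇒ aiaai   [R ::= i]

S ⇒ R ⇒ HaH ⇒ aRaH ⇒ aiaH ⇒ aiaaR ⇒ aiaai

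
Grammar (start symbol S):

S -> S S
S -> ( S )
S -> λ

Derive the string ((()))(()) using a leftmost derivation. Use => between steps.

S => SS   [S -> S S]
SS => (S)S   [S -> ( S )]
(S)S => ((S))S   [S -> ( S )]
((S))S => (((S)))S   [S -> ( S )]
(((S)))S => ((()))S   [S -> λ]
((()))S => ((()))(S)   [S -> ( S )]
((()))(S) => ((()))((S))   [S -> ( S )]
((()))((S)) => ((()))(())   [S -> λ]

S=>SS=>(S)S=>((S))S=>(((S)))S=>((()))S=>((()))(S)=>((()))((S))=>((()))(())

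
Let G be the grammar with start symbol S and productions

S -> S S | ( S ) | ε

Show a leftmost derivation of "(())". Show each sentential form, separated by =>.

S => SS   [S -> S S]
SS => SSS   [S -> S S]
SSS => (S)SS   [S -> ( S )]
(S)SS => (SS)SS   [S -> S S]
(SS)SS => (SSS)SS   [S -> S S]
(SSS)SS => ((S)SS)SS   [S -> ( S )]
((S)SS)SS => (()SS)SS   [S -> ε]
(()SS)SS => (()S)SS   [S -> ε]
(()S)SS => (())SS   [S -> ε]
(())SS => (())S   [S -> ε]
(())S => (())   [S -> ε]

S=>SS=>SSS=>(S)SS=>(SS)SS=>(SSS)SS=>((S)SS)SS=>(()SS)SS=>(()S)SS=>(())SS=>(())S=>(())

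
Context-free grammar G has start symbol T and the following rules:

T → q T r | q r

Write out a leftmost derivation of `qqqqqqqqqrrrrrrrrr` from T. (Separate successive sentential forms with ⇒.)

T ⇒ qTr ⇒ qqTrr ⇒ qqqTrrr ⇒ qqqqTrrrr ⇒ qqqqqTrrrrr ⇒ qqqqqqTrrrrrr ⇒ qqqqqqqTrrrrrrr ⇒ qqqqqqqqTrrrrrrrr ⇒ qqqqqqqqqrrrrrrrrr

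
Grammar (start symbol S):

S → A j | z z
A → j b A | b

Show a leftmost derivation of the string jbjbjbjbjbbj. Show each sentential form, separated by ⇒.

S ⇒ Aj ⇒ jbAj ⇒ jbjbAj ⇒ jbjbjbAj ⇒ jbjbjbjbAj ⇒ jbjbjbjbjbAj ⇒ jbjbjbjbjbbj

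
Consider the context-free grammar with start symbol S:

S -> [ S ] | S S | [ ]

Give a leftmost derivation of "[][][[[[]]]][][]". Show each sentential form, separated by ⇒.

S ⇒ SS   [S -> S S]
SS ⇒ []S   [S -> [ ]]
[]S ⇒ []SS   [S -> S S]
[]SS ⇒ []SSS   [S -> S S]
[]SSS ⇒ []SSSS   [S -> S S]
[]SSSS ⇒ [][]SSS   [S -> [ ]]
[][]SSS ⇒ [][][S]SS   [S -> [ S ]]
[][][S]SS ⇒ [][][[S]]SS   [S -> [ S ]]
[][][[S]]SS ⇒ [][][[[S]]]SS   [S -> [ S ]]
[][][[[S]]]SS ⇒ [][][[[[]]]]SS   [S -> [ ]]
[][][[[[]]]]SS ⇒ [][][[[[]]]][]S   [S -> [ ]]
[][][[[[]]]][]S ⇒ [][][[[[]]]][][]   [S -> [ ]]

S⇒SS⇒[]S⇒[]SS⇒[]SSS⇒[]SSSS⇒[][]SSS⇒[][][S]SS⇒[][][[S]]SS⇒[][][[[S]]]SS⇒[][][[[[]]]]SS⇒[][][[[[]]]][]S⇒[][][[[[]]]][][]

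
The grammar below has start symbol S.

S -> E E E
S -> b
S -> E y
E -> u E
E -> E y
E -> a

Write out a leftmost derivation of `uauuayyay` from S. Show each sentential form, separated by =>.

S => EEE   [S -> E E E]
EEE => uEEE   [E -> u E]
uEEE => uaEE   [E -> a]
uaEE => uauEE   [E -> u E]
uauEE => uauEyE   [E -> E y]
uauEyE => uauuEyE   [E -> u E]
uauuEyE => uauuEyyE   [E -> E y]
uauuEyyE => uauuayyE   [E -> a]
uauuayyE => uauuayyEy   [E -> E y]
uauuayyEy => uauuayyay   [E -> a]

S=>EEE=>uEEE=>uaEE=>uauEE=>uauEyE=>uauuEyE=>uauuEyyE=>uauuayyE=>uauuayyEy=>uauuayyay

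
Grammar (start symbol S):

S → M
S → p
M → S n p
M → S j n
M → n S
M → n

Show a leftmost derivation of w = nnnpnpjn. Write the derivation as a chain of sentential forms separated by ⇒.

S ⇒ M   [S → M]
M ⇒ Sjn   [M → S j n]
Sjn ⇒ Mjn   [S → M]
Mjn ⇒ Snpjn   [M → S n p]
Snpjn ⇒ Mnpjn   [S → M]
Mnpjn ⇒ Snpnpjn   [M → S n p]
Snpnpjn ⇒ Mnpnpjn   [S → M]
Mnpnpjn ⇒ nSnpnpjn   [M → n S]
nSnpnpjn ⇒ nMnpnpjn   [S → M]
nMnpnpjn ⇒ nnnpnpjn   [M → n]

S ⇒ M ⇒ Sjn ⇒ Mjn ⇒ Snpjn ⇒ Mnpjn ⇒ Snpnpjn ⇒ Mnpnpjn ⇒ nSnpnpjn ⇒ nMnpnpjn ⇒ nnnpnpjn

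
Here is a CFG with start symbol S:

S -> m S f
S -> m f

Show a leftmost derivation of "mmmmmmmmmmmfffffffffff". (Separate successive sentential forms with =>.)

S => mSf   [S -> m S f]
mSf => mmSff   [S -> m S f]
mmSff => mmmSfff   [S -> m S f]
mmmSfff => mmmmSffff   [S -> m S f]
mmmmSffff => mmmmmSfffff   [S -> m S f]
mmmmmSfffff => mmmmmmSffffff   [S -> m S f]
mmmmmmSffffff => mmmmmmmSfffffff   [S -> m S f]
mmmmmmmSfffffff => mmmmmmmmSffffffff   [S -> m S f]
mmmmmmmmSffffffff => mmmmmmmmmSfffffffff   [S -> m S f]
mmmmmmmmmSfffffffff => mmmmmmmmmmSffffffffff   [S -> m S f]
mmmmmmmmmmSffffffffff => mmmmmmmmmmmfffffffffff   [S -> m f]

S => mSf => mmSff => mmmSfff => mmmmSffff => mmmmmSfffff => mmmmmmSffffff => mmmmmmmSfffffff => mmmmmmmmSffffffff => mmmmmmmmmSfffffffff => mmmmmmmmmmSffffffffff => mmmmmmmmmmmfffffffffff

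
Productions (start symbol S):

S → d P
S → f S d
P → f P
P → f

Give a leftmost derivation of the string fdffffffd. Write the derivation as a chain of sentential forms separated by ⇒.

S ⇒ fSd   [S → f S d]
fSd ⇒ fdPd   [S → d P]
fdPd ⇒ fdfPd   [P → f P]
fdfPd ⇒ fdffPd   [P → f P]
fdffPd ⇒ fdfffPd   [P → f P]
fdfffPd ⇒ fdffffPd   [P → f P]
fdffffPd ⇒ fdfffffPd   [P → f P]
fdfffffPd ⇒ fdffffffd   [P → f]

S ⇒ fSd ⇒ fdPd ⇒ fdfPd ⇒ fdffPd ⇒ fdfffPd ⇒ fdffffPd ⇒ fdfffffPd ⇒ fdffffffd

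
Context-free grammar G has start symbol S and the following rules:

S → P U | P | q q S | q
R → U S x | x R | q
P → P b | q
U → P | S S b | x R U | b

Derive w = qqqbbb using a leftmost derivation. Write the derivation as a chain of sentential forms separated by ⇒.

S ⇒ PU ⇒ qU ⇒ qSSb ⇒ qqSb ⇒ qqPb ⇒ qqPbb ⇒ qqPbbb ⇒ qqqbbb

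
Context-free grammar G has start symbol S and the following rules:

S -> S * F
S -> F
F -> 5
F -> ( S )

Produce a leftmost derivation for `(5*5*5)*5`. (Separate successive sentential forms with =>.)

S=>S*F=>F*F=>(S)*F=>(S*F)*F=>(S*F*F)*F=>(F*F*F)*F=>(5*F*F)*F=>(5*5*F)*F=>(5*5*5)*F=>(5*5*5)*5

S => S*F   [S -> S * F]
S*F => F*F   [S -> F]
F*F => (S)*F   [F -> ( S )]
(S)*F => (S*F)*F   [S -> S * F]
(S*F)*F => (S*F*F)*F   [S -> S * F]
(S*F*F)*F => (F*F*F)*F   [S -> F]
(F*F*F)*F => (5*F*F)*F   [F -> 5]
(5*F*F)*F => (5*5*F)*F   [F -> 5]
(5*5*F)*F => (5*5*5)*F   [F -> 5]
(5*5*5)*F => (5*5*5)*5   [F -> 5]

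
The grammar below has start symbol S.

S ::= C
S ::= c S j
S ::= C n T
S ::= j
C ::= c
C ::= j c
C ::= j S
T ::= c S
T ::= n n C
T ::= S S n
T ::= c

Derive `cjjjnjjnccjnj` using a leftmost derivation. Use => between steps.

S => cSj   [S ::= c S j]
cSj => cCj   [S ::= C]
cCj => cjSj   [C ::= j S]
cjSj => cjCnTj   [S ::= C n T]
cjCnTj => cjjSnTj   [C ::= j S]
cjjSnTj => cjjjnTj   [S ::= j]
cjjjnTj => cjjjnSSnj   [T ::= S S n]
cjjjnSSnj => cjjjnCnTSnj   [S ::= C n T]
cjjjnCnTSnj => cjjjnjSnTSnj   [C ::= j S]
cjjjnjSnTSnj => cjjjnjjnTSnj   [S ::= j]
cjjjnjjnTSnj => cjjjnjjncSSnj   [T ::= c S]
cjjjnjjncSSnj => cjjjnjjncCSnj   [S ::= C]
cjjjnjjncCSnj => cjjjnjjnccSnj   [C ::= c]
cjjjnjjnccSnj => cjjjnjjnccjnj   [S ::= j]

S => cSj => cCj => cjSj => cjCnTj => cjjSnTj => cjjjnTj => cjjjnSSnj => cjjjnCnTSnj => cjjjnjSnTSnj => cjjjnjjnTSnj => cjjjnjjncSSnj => cjjjnjjncCSnj => cjjjnjjnccSnj => cjjjnjjnccjnj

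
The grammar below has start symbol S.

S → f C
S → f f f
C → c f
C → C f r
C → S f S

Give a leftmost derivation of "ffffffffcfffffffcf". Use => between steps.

S=>fC=>fSfS=>ffCfS=>ffSfSfS=>ffffffSfS=>fffffffCfS=>fffffffSfSfS=>ffffffffCfSfS=>ffffffffcffSfS=>ffffffffcffffffS=>ffffffffcfffffffC=>ffffffffcfffffffcf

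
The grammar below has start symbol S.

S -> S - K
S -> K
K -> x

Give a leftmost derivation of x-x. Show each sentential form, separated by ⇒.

S ⇒ S-K   [S -> S - K]
S-K ⇒ K-K   [S -> K]
K-K ⇒ x-K   [K -> x]
x-K ⇒ x-x   [K -> x]

S ⇒ S-K ⇒ K-K ⇒ x-K ⇒ x-x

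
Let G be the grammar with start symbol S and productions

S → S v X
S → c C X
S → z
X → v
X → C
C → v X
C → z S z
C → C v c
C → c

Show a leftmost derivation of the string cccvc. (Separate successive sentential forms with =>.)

S => cCX => ccX => ccC => ccCvc => cccvc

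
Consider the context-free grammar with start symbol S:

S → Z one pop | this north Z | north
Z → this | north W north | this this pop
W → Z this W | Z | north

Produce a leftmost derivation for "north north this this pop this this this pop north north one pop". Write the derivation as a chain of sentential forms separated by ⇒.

S ⇒ Z one pop   [S → Z one pop]
Z one pop ⇒ north W north one pop   [Z → north W north]
north W north one pop ⇒ north Z north one pop   [W → Z]
north Z north one pop ⇒ north north W north north one pop   [Z → north W north]
north north W north north one pop ⇒ north north Z this W north north one pop   [W → Z this W]
north north Z this W north north one pop ⇒ north north this this pop this W north north one pop   [Z → this this pop]
north north this this pop this W north north one pop ⇒ north north this this pop this Z north north one pop   [W → Z]
north north this this pop this Z north north one pop ⇒ north north this this pop this this this pop north north one pop   [Z → this this pop]

S ⇒ Z one pop ⇒ north W north one pop ⇒ north Z north one pop ⇒ north north W north north one pop ⇒ north north Z this W north north one pop ⇒ north north this this pop this W north north one pop ⇒ north north this this pop this Z north north one pop ⇒ north north this this pop this this this pop north north one pop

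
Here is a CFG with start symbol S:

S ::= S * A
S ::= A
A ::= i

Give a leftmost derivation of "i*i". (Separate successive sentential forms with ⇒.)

S ⇒ S*A ⇒ A*A ⇒ i*A ⇒ i*i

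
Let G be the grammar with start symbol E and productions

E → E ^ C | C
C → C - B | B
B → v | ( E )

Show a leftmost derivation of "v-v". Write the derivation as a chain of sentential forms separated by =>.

E => C => C-B => B-B => v-B => v-v

E => C   [E → C]
C => C-B   [C → C - B]
C-B => B-B   [C → B]
B-B => v-B   [B → v]
v-B => v-v   [B → v]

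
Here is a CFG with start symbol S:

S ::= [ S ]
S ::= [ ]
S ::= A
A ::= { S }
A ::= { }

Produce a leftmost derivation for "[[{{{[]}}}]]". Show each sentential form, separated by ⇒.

S⇒[S]⇒[[S]]⇒[[A]]⇒[[{S}]]⇒[[{A}]]⇒[[{{S}}]]⇒[[{{A}}]]⇒[[{{{S}}}]]⇒[[{{{[]}}}]]

S ⇒ [S]   [S ::= [ S ]]
[S] ⇒ [[S]]   [S ::= [ S ]]
[[S]] ⇒ [[A]]   [S ::= A]
[[A]] ⇒ [[{S}]]   [A ::= { S }]
[[{S}]] ⇒ [[{A}]]   [S ::= A]
[[{A}]] ⇒ [[{{S}}]]   [A ::= { S }]
[[{{S}}]] ⇒ [[{{A}}]]   [S ::= A]
[[{{A}}]] ⇒ [[{{{S}}}]]   [A ::= { S }]
[[{{{S}}}]] ⇒ [[{{{[]}}}]]   [S ::= [ ]]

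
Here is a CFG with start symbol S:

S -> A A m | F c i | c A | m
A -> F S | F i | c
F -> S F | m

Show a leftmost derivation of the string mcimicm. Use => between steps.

S => AAm   [S -> A A m]
AAm => FiAm   [A -> F i]
FiAm => SFiAm   [F -> S F]
SFiAm => FciFiAm   [S -> F c i]
FciFiAm => mciFiAm   [F -> m]
mciFiAm => mcimiAm   [F -> m]
mcimiAm => mcimicm   [A -> c]

S => AAm => FiAm => SFiAm => FciFiAm => mciFiAm => mcimiAm => mcimicm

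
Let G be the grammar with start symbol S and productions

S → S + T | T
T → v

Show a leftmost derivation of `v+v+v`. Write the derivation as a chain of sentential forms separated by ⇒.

S ⇒ S+T ⇒ S+T+T ⇒ T+T+T ⇒ v+T+T ⇒ v+v+T ⇒ v+v+v

S ⇒ S+T   [S → S + T]
S+T ⇒ S+T+T   [S → S + T]
S+T+T ⇒ T+T+T   [S → T]
T+T+T ⇒ v+T+T   [T → v]
v+T+T ⇒ v+v+T   [T → v]
v+v+T ⇒ v+v+v   [T → v]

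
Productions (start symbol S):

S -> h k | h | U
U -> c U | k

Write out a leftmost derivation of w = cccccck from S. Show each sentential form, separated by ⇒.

S ⇒ U   [S -> U]
U ⇒ cU   [U -> c U]
cU ⇒ ccU   [U -> c U]
ccU ⇒ cccU   [U -> c U]
cccU ⇒ ccccU   [U -> c U]
ccccU ⇒ cccccU   [U -> c U]
cccccU ⇒ ccccccU   [U -> c U]
ccccccU ⇒ cccccck   [U -> k]

S⇒U⇒cU⇒ccU⇒cccU⇒ccccU⇒cccccU⇒ccccccU⇒cccccck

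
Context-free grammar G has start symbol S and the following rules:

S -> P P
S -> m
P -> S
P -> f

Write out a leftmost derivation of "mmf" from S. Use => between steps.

S=>PP=>SP=>mP=>mS=>mPP=>mSP=>mmP=>mmf

S => PP   [S -> P P]
PP => SP   [P -> S]
SP => mP   [S -> m]
mP => mS   [P -> S]
mS => mPP   [S -> P P]
mPP => mSP   [P -> S]
mSP => mmP   [S -> m]
mmP => mmf   [P -> f]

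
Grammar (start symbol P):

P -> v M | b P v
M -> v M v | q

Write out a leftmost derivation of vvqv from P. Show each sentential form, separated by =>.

P=>vM=>vvMv=>vvqv

P => vM   [P -> v M]
vM => vvMv   [M -> v M v]
vvMv => vvqv   [M -> q]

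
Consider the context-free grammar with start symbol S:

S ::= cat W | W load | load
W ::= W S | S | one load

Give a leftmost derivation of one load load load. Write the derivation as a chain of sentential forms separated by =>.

S => W load => S load => W load load => one load load load

S => W load   [S ::= W load]
W load => S load   [W ::= S]
S load => W load load   [S ::= W load]
W load load => one load load load   [W ::= one load]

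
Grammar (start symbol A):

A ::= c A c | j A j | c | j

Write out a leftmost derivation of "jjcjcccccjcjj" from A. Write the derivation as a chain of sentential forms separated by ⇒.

A ⇒ jAj   [A ::= j A j]
jAj ⇒ jjAjj   [A ::= j A j]
jjAjj ⇒ jjcAcjj   [A ::= c A c]
jjcAcjj ⇒ jjcjAjcjj   [A ::= j A j]
jjcjAjcjj ⇒ jjcjcAcjcjj   [A ::= c A c]
jjcjcAcjcjj ⇒ jjcjccAccjcjj   [A ::= c A c]
jjcjccAccjcjj ⇒ jjcjcccccjcjj   [A ::= c]

A ⇒ jAj ⇒ jjAjj ⇒ jjcAcjj ⇒ jjcjAjcjj ⇒ jjcjcAcjcjj ⇒ jjcjccAccjcjj ⇒ jjcjcccccjcjj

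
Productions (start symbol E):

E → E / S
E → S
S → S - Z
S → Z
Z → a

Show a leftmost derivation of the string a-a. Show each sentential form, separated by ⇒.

E ⇒ S   [E → S]
S ⇒ S-Z   [S → S - Z]
S-Z ⇒ Z-Z   [S → Z]
Z-Z ⇒ a-Z   [Z → a]
a-Z ⇒ a-a   [Z → a]

E ⇒ S ⇒ S-Z ⇒ Z-Z ⇒ a-Z ⇒ a-a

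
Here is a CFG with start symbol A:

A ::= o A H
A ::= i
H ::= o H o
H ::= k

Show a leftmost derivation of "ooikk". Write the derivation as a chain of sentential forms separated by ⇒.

A ⇒ oAH ⇒ ooAHH ⇒ ooiHH ⇒ ooikH ⇒ ooikk

A ⇒ oAH   [A ::= o A H]
oAH ⇒ ooAHH   [A ::= o A H]
ooAHH ⇒ ooiHH   [A ::= i]
ooiHH ⇒ ooikH   [H ::= k]
ooikH ⇒ ooikk   [H ::= k]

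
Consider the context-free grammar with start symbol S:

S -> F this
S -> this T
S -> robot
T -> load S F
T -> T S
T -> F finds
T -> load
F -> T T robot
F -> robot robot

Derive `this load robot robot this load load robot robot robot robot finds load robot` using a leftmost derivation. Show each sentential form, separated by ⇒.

S ⇒ this T   [S -> this T]
this T ⇒ this load S F   [T -> load S F]
this load S F ⇒ this load F this F   [S -> F this]
this load F this F ⇒ this load robot robot this F   [F -> robot robot]
this load robot robot this F ⇒ this load robot robot this T T robot   [F -> T T robot]
this load robot robot this T T robot ⇒ this load robot robot this F finds T robot   [T -> F finds]
this load robot robot this F finds T robot ⇒ this load robot robot this T T robot finds T robot   [F -> T T robot]
this load robot robot this T T robot finds T robot ⇒ this load robot robot this load T robot finds T robot   [T -> load]
this load robot robot this load T robot finds T robot ⇒ this load robot robot this load load S F robot finds T robot   [T -> load S F]
this load robot robot this load load S F robot finds T robot ⇒ this load robot robot this load load robot F robot finds T robot   [S -> robot]
this load robot robot this load load robot F robot finds T robot ⇒ this load robot robot this load load robot robot robot robot finds T robot   [F -> robot robot]
this load robot robot this load load robot robot robot robot finds T robot ⇒ this load robot robot this load load robot robot robot robot finds load robot   [T -> load]

S ⇒ this T ⇒ this load S F ⇒ this load F this F ⇒ this load robot robot this F ⇒ this load robot robot this T T robot ⇒ this load robot robot this F finds T robot ⇒ this load robot robot this T T robot finds T robot ⇒ this load robot robot this load T robot finds T robot ⇒ this load robot robot this load load S F robot finds T robot ⇒ this load robot robot this load load robot F robot finds T robot ⇒ this load robot robot this load load robot robot robot robot finds T robot ⇒ this load robot robot this load load robot robot robot robot finds load robot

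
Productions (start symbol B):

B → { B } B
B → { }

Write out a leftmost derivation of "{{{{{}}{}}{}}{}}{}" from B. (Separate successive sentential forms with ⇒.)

B ⇒ {B}B ⇒ {{B}B}B ⇒ {{{B}B}B}B ⇒ {{{{B}B}B}B}B ⇒ {{{{{}}B}B}B}B ⇒ {{{{{}}{}}B}B}B ⇒ {{{{{}}{}}{}}B}B ⇒ {{{{{}}{}}{}}{}}B ⇒ {{{{{}}{}}{}}{}}{}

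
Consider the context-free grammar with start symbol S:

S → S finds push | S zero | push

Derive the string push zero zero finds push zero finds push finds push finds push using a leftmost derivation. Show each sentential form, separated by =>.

S => S finds push   [S → S finds push]
S finds push => S finds push finds push   [S → S finds push]
S finds push finds push => S finds push finds push finds push   [S → S finds push]
S finds push finds push finds push => S zero finds push finds push finds push   [S → S zero]
S zero finds push finds push finds push => S finds push zero finds push finds push finds push   [S → S finds push]
S finds push zero finds push finds push finds push => S zero finds push zero finds push finds push finds push   [S → S zero]
S zero finds push zero finds push finds push finds push => S zero zero finds push zero finds push finds push finds push   [S → S zero]
S zero zero finds push zero finds push finds push finds push => push zero zero finds push zero finds push finds push finds push   [S → push]

S => S finds push => S finds push finds push => S finds push finds push finds push => S zero finds push finds push finds push => S finds push zero finds push finds push finds push => S zero finds push zero finds push finds push finds push => S zero zero finds push zero finds push finds push finds push => push zero zero finds push zero finds push finds push finds push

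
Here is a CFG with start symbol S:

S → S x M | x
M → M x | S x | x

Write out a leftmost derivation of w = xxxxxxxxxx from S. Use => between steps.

S => SxM   [S → S x M]
SxM => SxMxM   [S → S x M]
SxMxM => SxMxMxM   [S → S x M]
SxMxMxM => SxMxMxMxM   [S → S x M]
SxMxMxMxM => xxMxMxMxM   [S → x]
xxMxMxMxM => xxSxxMxMxM   [M → S x]
xxSxxMxMxM => xxxxxMxMxM   [S → x]
xxxxxMxMxM => xxxxxxxMxM   [M → x]
xxxxxxxMxM => xxxxxxxxxM   [M → x]
xxxxxxxxxM => xxxxxxxxxx   [M → x]

S => SxM => SxMxM => SxMxMxM => SxMxMxMxM => xxMxMxMxM => xxSxxMxMxM => xxxxxMxMxM => xxxxxxxMxM => xxxxxxxxxM => xxxxxxxxxx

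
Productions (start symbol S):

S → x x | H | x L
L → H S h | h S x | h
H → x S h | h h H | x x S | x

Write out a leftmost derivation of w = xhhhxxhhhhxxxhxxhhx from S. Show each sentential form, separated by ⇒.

S ⇒ xL   [S → x L]
xL ⇒ xhSx   [L → h S x]
xhSx ⇒ xhHx   [S → H]
xhHx ⇒ xhhhHx   [H → h h H]
xhhhHx ⇒ xhhhxShx   [H → x S h]
xhhhxShx ⇒ xhhhxxLhx   [S → x L]
xhhhxxLhx ⇒ xhhhxxHShhx   [L → H S h]
xhhhxxHShhx ⇒ xhhhxxhhHShhx   [H → h h H]
xhhhxxhhHShhx ⇒ xhhhxxhhhhHShhx   [H → h h H]
xhhhxxhhhhHShhx ⇒ xhhhxxhhhhxShShhx   [H → x S h]
xhhhxxhhhhxShShhx ⇒ xhhhxxhhhhxxxhShhx   [S → x x]
xhhhxxhhhhxxxhShhx ⇒ xhhhxxhhhhxxxhxxhhx   [S → x x]

S⇒xL⇒xhSx⇒xhHx⇒xhhhHx⇒xhhhxShx⇒xhhhxxLhx⇒xhhhxxHShhx⇒xhhhxxhhHShhx⇒xhhhxxhhhhHShhx⇒xhhhxxhhhhxShShhx⇒xhhhxxhhhhxxxhShhx⇒xhhhxxhhhhxxxhxxhhx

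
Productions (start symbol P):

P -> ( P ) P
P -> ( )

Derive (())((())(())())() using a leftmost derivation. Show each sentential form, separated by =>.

P=>(P)P=>(())P=>(())(P)P=>(())((P)P)P=>(())((())P)P=>(())((())(P)P)P=>(())((())(())P)P=>(())((())(())())P=>(())((())(())())()

P => (P)P   [P -> ( P ) P]
(P)P => (())P   [P -> ( )]
(())P => (())(P)P   [P -> ( P ) P]
(())(P)P => (())((P)P)P   [P -> ( P ) P]
(())((P)P)P => (())((())P)P   [P -> ( )]
(())((())P)P => (())((())(P)P)P   [P -> ( P ) P]
(())((())(P)P)P => (())((())(())P)P   [P -> ( )]
(())((())(())P)P => (())((())(())())P   [P -> ( )]
(())((())(())())P => (())((())(())())()   [P -> ( )]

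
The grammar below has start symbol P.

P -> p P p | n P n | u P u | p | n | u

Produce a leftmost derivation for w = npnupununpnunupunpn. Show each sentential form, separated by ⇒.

P ⇒ nPn ⇒ npPpn ⇒ npnPnpn ⇒ npnuPunpn ⇒ npnupPpunpn ⇒ npnupuPupunpn ⇒ npnupunPnupunpn ⇒ npnupunuPunupunpn ⇒ npnupununPnunupunpn ⇒ npnupununpnunupunpn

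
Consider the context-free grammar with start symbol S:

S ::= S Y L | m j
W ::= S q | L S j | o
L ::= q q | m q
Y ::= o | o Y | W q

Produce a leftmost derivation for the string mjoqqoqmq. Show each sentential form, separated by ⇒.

S ⇒ SYL ⇒ SYLYL ⇒ mjYLYL ⇒ mjoLYL ⇒ mjoqqYL ⇒ mjoqqWqL ⇒ mjoqqoqL ⇒ mjoqqoqmq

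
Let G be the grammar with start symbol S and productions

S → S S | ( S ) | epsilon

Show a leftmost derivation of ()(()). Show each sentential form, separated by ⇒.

S⇒SS⇒SSS⇒(S)SS⇒()SS⇒()S⇒()(S)⇒()((S))⇒()(())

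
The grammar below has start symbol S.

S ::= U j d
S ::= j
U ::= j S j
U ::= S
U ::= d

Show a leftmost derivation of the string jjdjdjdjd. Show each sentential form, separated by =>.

S=>Ujd=>Sjd=>Ujdjd=>Sjdjd=>Ujdjdjd=>Sjdjdjd=>Ujdjdjdjd=>Sjdjdjdjd=>jjdjdjdjd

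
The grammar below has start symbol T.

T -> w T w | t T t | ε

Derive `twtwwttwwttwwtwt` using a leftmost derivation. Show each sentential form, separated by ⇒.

T⇒tTt⇒twTwt⇒twtTtwt⇒twtwTwtwt⇒twtwwTwwtwt⇒twtwwtTtwwtwt⇒twtwwttTttwwtwt⇒twtwwttwTwttwwtwt⇒twtwwttwwttwwtwt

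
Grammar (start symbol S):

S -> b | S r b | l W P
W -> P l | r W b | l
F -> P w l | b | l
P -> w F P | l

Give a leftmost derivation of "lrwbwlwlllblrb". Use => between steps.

S => Srb   [S -> S r b]
Srb => lWPrb   [S -> l W P]
lWPrb => lrWbPrb   [W -> r W b]
lrWbPrb => lrPlbPrb   [W -> P l]
lrPlbPrb => lrwFPlbPrb   [P -> w F P]
lrwFPlbPrb => lrwbPlbPrb   [F -> b]
lrwbPlbPrb => lrwbwFPlbPrb   [P -> w F P]
lrwbwFPlbPrb => lrwbwlPlbPrb   [F -> l]
lrwbwlPlbPrb => lrwbwlwFPlbPrb   [P -> w F P]
lrwbwlwFPlbPrb => lrwbwlwlPlbPrb   [F -> l]
lrwbwlwlPlbPrb => lrwbwlwlllbPrb   [P -> l]
lrwbwlwlllbPrb => lrwbwlwlllblrb   [P -> l]

S => Srb => lWPrb => lrWbPrb => lrPlbPrb => lrwFPlbPrb => lrwbPlbPrb => lrwbwFPlbPrb => lrwbwlPlbPrb => lrwbwlwFPlbPrb => lrwbwlwlPlbPrb => lrwbwlwlllbPrb => lrwbwlwlllblrb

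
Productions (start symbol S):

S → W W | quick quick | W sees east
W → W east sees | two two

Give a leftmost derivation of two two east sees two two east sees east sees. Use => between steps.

S => W W   [S → W W]
W W => W east sees W   [W → W east sees]
W east sees W => two two east sees W   [W → two two]
two two east sees W => two two east sees W east sees   [W → W east sees]
two two east sees W east sees => two two east sees W east sees east sees   [W → W east sees]
two two east sees W east sees east sees => two two east sees two two east sees east sees   [W → two two]

S => W W => W east sees W => two two east sees W => two two east sees W east sees => two two east sees W east sees east sees => two two east sees two two east sees east sees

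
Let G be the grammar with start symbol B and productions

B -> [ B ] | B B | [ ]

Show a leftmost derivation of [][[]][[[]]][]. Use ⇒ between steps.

B ⇒ BB ⇒ BBB ⇒ []BB ⇒ [][B]B ⇒ [][[]]B ⇒ [][[]]BB ⇒ [][[]][B]B ⇒ [][[]][[B]]B ⇒ [][[]][[[]]]B ⇒ [][[]][[[]]][]

B ⇒ BB   [B -> B B]
BB ⇒ BBB   [B -> B B]
BBB ⇒ []BB   [B -> [ ]]
[]BB ⇒ [][B]B   [B -> [ B ]]
[][B]B ⇒ [][[]]B   [B -> [ ]]
[][[]]B ⇒ [][[]]BB   [B -> B B]
[][[]]BB ⇒ [][[]][B]B   [B -> [ B ]]
[][[]][B]B ⇒ [][[]][[B]]B   [B -> [ B ]]
[][[]][[B]]B ⇒ [][[]][[[]]]B   [B -> [ ]]
[][[]][[[]]]B ⇒ [][[]][[[]]][]   [B -> [ ]]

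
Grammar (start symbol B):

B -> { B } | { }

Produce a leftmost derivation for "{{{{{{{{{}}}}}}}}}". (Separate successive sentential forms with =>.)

B => {B} => {{B}} => {{{B}}} => {{{{B}}}} => {{{{{B}}}}} => {{{{{{B}}}}}} => {{{{{{{B}}}}}}} => {{{{{{{{B}}}}}}}} => {{{{{{{{{}}}}}}}}}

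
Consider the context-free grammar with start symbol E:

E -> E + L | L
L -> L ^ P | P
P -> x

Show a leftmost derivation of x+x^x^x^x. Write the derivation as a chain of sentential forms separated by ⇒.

E ⇒ E+L   [E -> E + L]
E+L ⇒ L+L   [E -> L]
L+L ⇒ P+L   [L -> P]
P+L ⇒ x+L   [P -> x]
x+L ⇒ x+L^P   [L -> L ^ P]
x+L^P ⇒ x+L^P^P   [L -> L ^ P]
x+L^P^P ⇒ x+L^P^P^P   [L -> L ^ P]
x+L^P^P^P ⇒ x+P^P^P^P   [L -> P]
x+P^P^P^P ⇒ x+x^P^P^P   [P -> x]
x+x^P^P^P ⇒ x+x^x^P^P   [P -> x]
x+x^x^P^P ⇒ x+x^x^x^P   [P -> x]
x+x^x^x^P ⇒ x+x^x^x^x   [P -> x]

E⇒E+L⇒L+L⇒P+L⇒x+L⇒x+L^P⇒x+L^P^P⇒x+L^P^P^P⇒x+P^P^P^P⇒x+x^P^P^P⇒x+x^x^P^P⇒x+x^x^x^P⇒x+x^x^x^x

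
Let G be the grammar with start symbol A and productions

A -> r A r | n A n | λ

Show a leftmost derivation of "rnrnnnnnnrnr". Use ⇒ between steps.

A ⇒ rAr   [A -> r A r]
rAr ⇒ rnAnr   [A -> n A n]
rnAnr ⇒ rnrArnr   [A -> r A r]
rnrArnr ⇒ rnrnAnrnr   [A -> n A n]
rnrnAnrnr ⇒ rnrnnAnnrnr   [A -> n A n]
rnrnnAnnrnr ⇒ rnrnnnAnnnrnr   [A -> n A n]
rnrnnnAnnnrnr ⇒ rnrnnnnnnrnr   [A -> λ]

A⇒rAr⇒rnAnr⇒rnrArnr⇒rnrnAnrnr⇒rnrnnAnnrnr⇒rnrnnnAnnnrnr⇒rnrnnnnnnrnr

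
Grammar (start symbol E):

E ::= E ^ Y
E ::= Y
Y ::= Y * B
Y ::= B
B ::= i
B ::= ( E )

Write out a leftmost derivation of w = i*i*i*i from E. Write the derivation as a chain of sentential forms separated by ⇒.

E⇒Y⇒Y*B⇒Y*B*B⇒Y*B*B*B⇒B*B*B*B⇒i*B*B*B⇒i*i*B*B⇒i*i*i*B⇒i*i*i*i

E ⇒ Y   [E ::= Y]
Y ⇒ Y*B   [Y ::= Y * B]
Y*B ⇒ Y*B*B   [Y ::= Y * B]
Y*B*B ⇒ Y*B*B*B   [Y ::= Y * B]
Y*B*B*B ⇒ B*B*B*B   [Y ::= B]
B*B*B*B ⇒ i*B*B*B   [B ::= i]
i*B*B*B ⇒ i*i*B*B   [B ::= i]
i*i*B*B ⇒ i*i*i*B   [B ::= i]
i*i*i*B ⇒ i*i*i*i   [B ::= i]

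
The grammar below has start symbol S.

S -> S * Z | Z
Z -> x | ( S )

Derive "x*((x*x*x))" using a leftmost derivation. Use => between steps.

S => S*Z   [S -> S * Z]
S*Z => Z*Z   [S -> Z]
Z*Z => x*Z   [Z -> x]
x*Z => x*(S)   [Z -> ( S )]
x*(S) => x*(Z)   [S -> Z]
x*(Z) => x*((S))   [Z -> ( S )]
x*((S)) => x*((S*Z))   [S -> S * Z]
x*((S*Z)) => x*((S*Z*Z))   [S -> S * Z]
x*((S*Z*Z)) => x*((Z*Z*Z))   [S -> Z]
x*((Z*Z*Z)) => x*((x*Z*Z))   [Z -> x]
x*((x*Z*Z)) => x*((x*x*Z))   [Z -> x]
x*((x*x*Z)) => x*((x*x*x))   [Z -> x]

S => S*Z => Z*Z => x*Z => x*(S) => x*(Z) => x*((S)) => x*((S*Z)) => x*((S*Z*Z)) => x*((Z*Z*Z)) => x*((x*Z*Z)) => x*((x*x*Z)) => x*((x*x*x))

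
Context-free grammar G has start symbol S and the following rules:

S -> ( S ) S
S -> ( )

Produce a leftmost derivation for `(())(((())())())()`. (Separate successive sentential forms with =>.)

S => (S)S => (())S => (())(S)S => (())((S)S)S => (())(((S)S)S)S => (())(((())S)S)S => (())(((())())S)S => (())(((())())())S => (())(((())())())()

S => (S)S   [S -> ( S ) S]
(S)S => (())S   [S -> ( )]
(())S => (())(S)S   [S -> ( S ) S]
(())(S)S => (())((S)S)S   [S -> ( S ) S]
(())((S)S)S => (())(((S)S)S)S   [S -> ( S ) S]
(())(((S)S)S)S => (())(((())S)S)S   [S -> ( )]
(())(((())S)S)S => (())(((())())S)S   [S -> ( )]
(())(((())())S)S => (())(((())())())S   [S -> ( )]
(())(((())())())S => (())(((())())())()   [S -> ( )]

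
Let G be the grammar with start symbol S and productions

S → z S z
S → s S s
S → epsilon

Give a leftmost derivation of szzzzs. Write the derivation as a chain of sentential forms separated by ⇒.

S ⇒ sSs ⇒ szSzs ⇒ szzSzzs ⇒ szzzzs

S ⇒ sSs   [S → s S s]
sSs ⇒ szSzs   [S → z S z]
szSzs ⇒ szzSzzs   [S → z S z]
szzSzzs ⇒ szzzzs   [S → epsilon]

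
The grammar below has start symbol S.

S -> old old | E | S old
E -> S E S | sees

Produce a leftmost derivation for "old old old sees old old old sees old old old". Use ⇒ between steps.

S ⇒ S old ⇒ E old ⇒ S E S old ⇒ S old E S old ⇒ E old E S old ⇒ S E S old E S old ⇒ S old E S old E S old ⇒ old old old E S old E S old ⇒ old old old sees S old E S old ⇒ old old old sees old old old E S old ⇒ old old old sees old old old sees S old ⇒ old old old sees old old old sees old old old

S ⇒ S old   [S -> S old]
S old ⇒ E old   [S -> E]
E old ⇒ S E S old   [E -> S E S]
S E S old ⇒ S old E S old   [S -> S old]
S old E S old ⇒ E old E S old   [S -> E]
E old E S old ⇒ S E S old E S old   [E -> S E S]
S E S old E S old ⇒ S old E S old E S old   [S -> S old]
S old E S old E S old ⇒ old old old E S old E S old   [S -> old old]
old old old E S old E S old ⇒ old old old sees S old E S old   [E -> sees]
old old old sees S old E S old ⇒ old old old sees old old old E S old   [S -> old old]
old old old sees old old old E S old ⇒ old old old sees old old old sees S old   [E -> sees]
old old old sees old old old sees S old ⇒ old old old sees old old old sees old old old   [S -> old old]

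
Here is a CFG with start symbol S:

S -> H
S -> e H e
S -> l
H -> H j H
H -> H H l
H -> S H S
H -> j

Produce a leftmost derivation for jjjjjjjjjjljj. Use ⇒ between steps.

S ⇒ H ⇒ HjH ⇒ HHljH ⇒ HjHHljH ⇒ HjHjHHljH ⇒ HjHjHjHHljH ⇒ HjHjHjHjHHljH ⇒ jjHjHjHjHHljH ⇒ jjjjHjHjHHljH ⇒ jjjjjjHjHHljH ⇒ jjjjjjjjHHljH ⇒ jjjjjjjjjHljH ⇒ jjjjjjjjjjljH ⇒ jjjjjjjjjjljj

S ⇒ H   [S -> H]
H ⇒ HjH   [H -> H j H]
HjH ⇒ HHljH   [H -> H H l]
HHljH ⇒ HjHHljH   [H -> H j H]
HjHHljH ⇒ HjHjHHljH   [H -> H j H]
HjHjHHljH ⇒ HjHjHjHHljH   [H -> H j H]
HjHjHjHHljH ⇒ HjHjHjHjHHljH   [H -> H j H]
HjHjHjHjHHljH ⇒ jjHjHjHjHHljH   [H -> j]
jjHjHjHjHHljH ⇒ jjjjHjHjHHljH   [H -> j]
jjjjHjHjHHljH ⇒ jjjjjjHjHHljH   [H -> j]
jjjjjjHjHHljH ⇒ jjjjjjjjHHljH   [H -> j]
jjjjjjjjHHljH ⇒ jjjjjjjjjHljH   [H -> j]
jjjjjjjjjHljH ⇒ jjjjjjjjjjljH   [H -> j]
jjjjjjjjjjljH ⇒ jjjjjjjjjjljj   [H -> j]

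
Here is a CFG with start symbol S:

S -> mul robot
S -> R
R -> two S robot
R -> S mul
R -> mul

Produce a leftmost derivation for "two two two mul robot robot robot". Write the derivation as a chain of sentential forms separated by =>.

S => R => two S robot => two R robot => two two S robot robot => two two R robot robot => two two two S robot robot robot => two two two R robot robot robot => two two two mul robot robot robot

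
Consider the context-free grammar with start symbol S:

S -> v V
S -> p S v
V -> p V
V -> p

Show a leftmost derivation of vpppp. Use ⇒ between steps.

S ⇒ vV   [S -> v V]
vV ⇒ vpV   [V -> p V]
vpV ⇒ vppV   [V -> p V]
vppV ⇒ vpppV   [V -> p V]
vpppV ⇒ vpppp   [V -> p]

S ⇒ vV ⇒ vpV ⇒ vppV ⇒ vpppV ⇒ vpppp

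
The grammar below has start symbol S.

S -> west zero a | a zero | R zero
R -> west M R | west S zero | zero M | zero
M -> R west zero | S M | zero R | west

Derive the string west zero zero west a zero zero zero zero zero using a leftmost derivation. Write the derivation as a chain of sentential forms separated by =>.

S => R zero   [S -> R zero]
R zero => west S zero zero   [R -> west S zero]
west S zero zero => west R zero zero zero   [S -> R zero]
west R zero zero zero => west zero M zero zero zero   [R -> zero M]
west zero M zero zero zero => west zero zero R zero zero zero   [M -> zero R]
west zero zero R zero zero zero => west zero zero west S zero zero zero zero   [R -> west S zero]
west zero zero west S zero zero zero zero => west zero zero west a zero zero zero zero zero   [S -> a zero]

S => R zero => west S zero zero => west R zero zero zero => west zero M zero zero zero => west zero zero R zero zero zero => west zero zero west S zero zero zero zero => west zero zero west a zero zero zero zero zero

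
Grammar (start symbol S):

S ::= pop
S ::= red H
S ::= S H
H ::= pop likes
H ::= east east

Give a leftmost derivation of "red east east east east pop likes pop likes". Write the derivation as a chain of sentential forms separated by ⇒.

S ⇒ S H ⇒ S H H ⇒ S H H H ⇒ red H H H H ⇒ red east east H H H ⇒ red east east east east H H ⇒ red east east east east pop likes H ⇒ red east east east east pop likes pop likes

S ⇒ S H   [S ::= S H]
S H ⇒ S H H   [S ::= S H]
S H H ⇒ S H H H   [S ::= S H]
S H H H ⇒ red H H H H   [S ::= red H]
red H H H H ⇒ red east east H H H   [H ::= east east]
red east east H H H ⇒ red east east east east H H   [H ::= east east]
red east east east east H H ⇒ red east east east east pop likes H   [H ::= pop likes]
red east east east east pop likes H ⇒ red east east east east pop likes pop likes   [H ::= pop likes]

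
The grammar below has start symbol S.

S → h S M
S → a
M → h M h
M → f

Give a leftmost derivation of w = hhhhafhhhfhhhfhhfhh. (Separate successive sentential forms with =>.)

S => hSM => hhSMM => hhhSMMM => hhhhSMMMM => hhhhaMMMM => hhhhafMMM => hhhhafhMhMM => hhhhafhhMhhMM => hhhhafhhhMhhhMM => hhhhafhhhfhhhMM => hhhhafhhhfhhhfM => hhhhafhhhfhhhfhMh => hhhhafhhhfhhhfhhMhh => hhhhafhhhfhhhfhhfhh

S => hSM   [S → h S M]
hSM => hhSMM   [S → h S M]
hhSMM => hhhSMMM   [S → h S M]
hhhSMMM => hhhhSMMMM   [S → h S M]
hhhhSMMMM => hhhhaMMMM   [S → a]
hhhhaMMMM => hhhhafMMM   [M → f]
hhhhafMMM => hhhhafhMhMM   [M → h M h]
hhhhafhMhMM => hhhhafhhMhhMM   [M → h M h]
hhhhafhhMhhMM => hhhhafhhhMhhhMM   [M → h M h]
hhhhafhhhMhhhMM => hhhhafhhhfhhhMM   [M → f]
hhhhafhhhfhhhMM => hhhhafhhhfhhhfM   [M → f]
hhhhafhhhfhhhfM => hhhhafhhhfhhhfhMh   [M → h M h]
hhhhafhhhfhhhfhMh => hhhhafhhhfhhhfhhMhh   [M → h M h]
hhhhafhhhfhhhfhhMhh => hhhhafhhhfhhhfhhfhh   [M → f]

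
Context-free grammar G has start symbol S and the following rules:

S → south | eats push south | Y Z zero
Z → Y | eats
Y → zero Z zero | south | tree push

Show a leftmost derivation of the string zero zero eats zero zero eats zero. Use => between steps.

S => Y Z zero => zero Z zero Z zero => zero Y zero Z zero => zero zero Z zero zero Z zero => zero zero eats zero zero Z zero => zero zero eats zero zero eats zero

S => Y Z zero   [S → Y Z zero]
Y Z zero => zero Z zero Z zero   [Y → zero Z zero]
zero Z zero Z zero => zero Y zero Z zero   [Z → Y]
zero Y zero Z zero => zero zero Z zero zero Z zero   [Y → zero Z zero]
zero zero Z zero zero Z zero => zero zero eats zero zero Z zero   [Z → eats]
zero zero eats zero zero Z zero => zero zero eats zero zero eats zero   [Z → eats]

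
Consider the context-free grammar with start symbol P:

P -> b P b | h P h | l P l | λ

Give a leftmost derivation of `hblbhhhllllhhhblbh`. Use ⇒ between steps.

P⇒hPh⇒hbPbh⇒hblPlbh⇒hblbPblbh⇒hblbhPhblbh⇒hblbhhPhhblbh⇒hblbhhhPhhhblbh⇒hblbhhhlPlhhhblbh⇒hblbhhhllPllhhhblbh⇒hblbhhhllllhhhblbh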